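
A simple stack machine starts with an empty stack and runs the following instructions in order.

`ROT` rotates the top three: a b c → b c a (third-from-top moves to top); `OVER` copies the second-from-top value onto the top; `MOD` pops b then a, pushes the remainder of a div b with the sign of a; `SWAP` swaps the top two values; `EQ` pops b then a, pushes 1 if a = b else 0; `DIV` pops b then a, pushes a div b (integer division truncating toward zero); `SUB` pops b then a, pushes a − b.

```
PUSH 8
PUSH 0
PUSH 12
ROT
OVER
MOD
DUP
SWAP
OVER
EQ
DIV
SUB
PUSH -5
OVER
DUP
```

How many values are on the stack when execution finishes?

5

PUSH 8   8
PUSH 0   8 0
PUSH 12  8 0 12
ROT      0 12 8
OVER     0 12 8 12
MOD      0 12 8
DUP      0 12 8 8
SWAP     0 12 8 8
OVER     0 12 8 8 8
EQ       0 12 8 1
DIV      0 12 8
SUB      0 4
PUSH -5  0 4 -5
OVER     0 4 -5 4
DUP      0 4 -5 4 4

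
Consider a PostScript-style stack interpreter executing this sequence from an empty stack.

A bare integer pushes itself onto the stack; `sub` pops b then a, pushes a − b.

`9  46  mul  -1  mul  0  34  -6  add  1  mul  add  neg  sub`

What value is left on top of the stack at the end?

9   -> [9]
46  -> [9, 46]
mul -> [414]
-1  -> [414, -1]
mul -> [-414]
0   -> [-414, 0]
34  -> [-414, 0, 34]
-6  -> [-414, 0, 34, -6]
add -> [-414, 0, 28]
1   -> [-414, 0, 28, 1]
mul -> [-414, 0, 28]
add -> [-414, 28]
neg -> [-414, -28]
sub -> [-386]

-386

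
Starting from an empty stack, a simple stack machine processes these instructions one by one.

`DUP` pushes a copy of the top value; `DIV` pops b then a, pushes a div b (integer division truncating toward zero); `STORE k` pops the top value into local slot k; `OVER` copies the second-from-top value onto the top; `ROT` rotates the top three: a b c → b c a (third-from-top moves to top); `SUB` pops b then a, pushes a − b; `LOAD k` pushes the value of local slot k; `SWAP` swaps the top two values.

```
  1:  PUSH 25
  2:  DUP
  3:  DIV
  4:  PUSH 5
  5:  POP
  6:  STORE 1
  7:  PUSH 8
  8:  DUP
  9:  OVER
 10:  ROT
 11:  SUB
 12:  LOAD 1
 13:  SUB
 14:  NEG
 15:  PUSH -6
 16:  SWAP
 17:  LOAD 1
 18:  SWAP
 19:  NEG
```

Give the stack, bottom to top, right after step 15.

PUSH 25  [25]
DUP      [25, 25]
DIV      [1]
PUSH 5   [1, 5]
POP      [1]
STORE 1  []
PUSH 8   [8]
DUP      [8, 8]
OVER     [8, 8, 8]
ROT      [8, 8, 8]
SUB      [8, 0]
LOAD 1   [8, 0, 1]
SUB      [8, -1]
NEG      [8, 1]
PUSH -6  [8, 1, -6]

[8, 1, -6]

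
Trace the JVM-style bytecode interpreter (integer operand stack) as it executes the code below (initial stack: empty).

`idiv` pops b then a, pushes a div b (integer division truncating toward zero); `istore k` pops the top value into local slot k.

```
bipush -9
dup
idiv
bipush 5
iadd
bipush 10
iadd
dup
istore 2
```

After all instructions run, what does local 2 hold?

16

bipush -9  -9
dup        -9 -9
idiv       1
bipush 5   1 5
iadd       6
bipush 10  6 10
iadd       16
dup        16 16
istore 2   16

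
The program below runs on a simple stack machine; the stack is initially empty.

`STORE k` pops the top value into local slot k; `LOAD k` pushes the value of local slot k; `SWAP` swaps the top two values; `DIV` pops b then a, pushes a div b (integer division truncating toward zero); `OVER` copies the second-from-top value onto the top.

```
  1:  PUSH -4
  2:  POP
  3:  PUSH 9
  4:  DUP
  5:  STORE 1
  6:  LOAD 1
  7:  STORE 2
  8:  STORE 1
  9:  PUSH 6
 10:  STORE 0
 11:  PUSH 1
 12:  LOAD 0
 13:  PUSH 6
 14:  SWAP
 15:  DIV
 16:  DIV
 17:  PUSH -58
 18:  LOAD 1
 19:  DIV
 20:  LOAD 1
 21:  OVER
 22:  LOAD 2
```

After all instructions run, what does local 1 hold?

PUSH -4  -> [-4]
POP      -> []
PUSH 9   -> [9]
DUP      -> [9, 9]
STORE 1  -> [9]
LOAD 1   -> [9, 9]
STORE 2  -> [9]
STORE 1  -> []
PUSH 6   -> [6]
STORE 0  -> []
PUSH 1   -> [1]
LOAD 0   -> [1, 6]
PUSH 6   -> [1, 6, 6]
SWAP     -> [1, 6, 6]
DIV      -> [1, 1]
DIV      -> [1]
PUSH -58 -> [1, -58]
LOAD 1   -> [1, -58, 9]
DIV      -> [1, -6]
LOAD 1   -> [1, -6, 9]
OVER     -> [1, -6, 9, -6]
LOAD 2   -> [1, -6, 9, -6, 9]

9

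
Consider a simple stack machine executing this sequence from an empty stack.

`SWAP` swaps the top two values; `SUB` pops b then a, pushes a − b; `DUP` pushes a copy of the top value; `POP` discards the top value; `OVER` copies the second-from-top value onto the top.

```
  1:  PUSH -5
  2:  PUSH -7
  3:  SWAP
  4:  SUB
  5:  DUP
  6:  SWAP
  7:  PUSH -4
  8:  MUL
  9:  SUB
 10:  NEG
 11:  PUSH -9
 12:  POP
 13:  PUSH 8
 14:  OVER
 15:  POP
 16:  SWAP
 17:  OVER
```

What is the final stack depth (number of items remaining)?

3

PUSH -5 : -5
PUSH -7 : -5 -7
SWAP    : -7 -5
SUB     : -2
DUP     : -2 -2
SWAP    : -2 -2
PUSH -4 : -2 -2 -4
MUL     : -2 8
SUB     : -10
NEG     : 10
PUSH -9 : 10 -9
POP     : 10
PUSH 8  : 10 8
OVER    : 10 8 10
POP     : 10 8
SWAP    : 8 10
OVER    : 8 10 8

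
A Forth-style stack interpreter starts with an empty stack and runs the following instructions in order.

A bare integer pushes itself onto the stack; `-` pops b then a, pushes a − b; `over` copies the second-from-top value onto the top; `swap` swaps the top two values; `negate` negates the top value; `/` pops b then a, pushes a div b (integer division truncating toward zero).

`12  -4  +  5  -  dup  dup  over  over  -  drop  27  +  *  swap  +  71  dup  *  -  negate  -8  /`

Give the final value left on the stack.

12     → [12]
-4     → [12, -4]
+      → [8]
5      → [8, 5]
-      → [3]
dup    → [3, 3]
dup    → [3, 3, 3]
over   → [3, 3, 3, 3]
over   → [3, 3, 3, 3, 3]
-      → [3, 3, 3, 0]
drop   → [3, 3, 3]
27     → [3, 3, 3, 27]
+      → [3, 3, 30]
*      → [3, 90]
swap   → [90, 3]
+      → [93]
71     → [93, 71]
dup    → [93, 71, 71]
*      → [93, 5041]
-      → [-4948]
negate → [4948]
-8     → [4948, -8]
/      → [-618]

-618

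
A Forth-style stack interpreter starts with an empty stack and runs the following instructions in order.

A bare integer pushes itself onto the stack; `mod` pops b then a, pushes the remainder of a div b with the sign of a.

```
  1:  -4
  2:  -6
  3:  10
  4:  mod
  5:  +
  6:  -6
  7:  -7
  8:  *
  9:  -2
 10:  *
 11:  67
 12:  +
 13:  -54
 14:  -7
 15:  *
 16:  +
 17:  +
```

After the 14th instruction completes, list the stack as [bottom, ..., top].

-4  → -4
-6  → -4 -6
10  → -4 -6 10
mod → -4 -6
+   → -10
-6  → -10 -6
-7  → -10 -6 -7
*   → -10 42
-2  → -10 42 -2
*   → -10 -84
67  → -10 -84 67
+   → -10 -17
-54 → -10 -17 -54
-7  → -10 -17 -54 -7

[-10, -17, -54, -7]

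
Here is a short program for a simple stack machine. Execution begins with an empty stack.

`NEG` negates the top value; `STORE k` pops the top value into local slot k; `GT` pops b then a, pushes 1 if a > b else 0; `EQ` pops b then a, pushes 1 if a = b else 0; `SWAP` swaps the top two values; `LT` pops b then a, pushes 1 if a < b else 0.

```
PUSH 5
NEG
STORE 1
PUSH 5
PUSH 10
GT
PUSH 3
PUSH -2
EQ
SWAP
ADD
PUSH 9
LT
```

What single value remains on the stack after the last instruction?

1

PUSH 5   [5]
NEG      [-5]
STORE 1  []
PUSH 5   [5]
PUSH 10  [5, 10]
GT       [0]
PUSH 3   [0, 3]
PUSH -2  [0, 3, -2]
EQ       [0, 0]
SWAP     [0, 0]
ADD      [0]
PUSH 9   [0, 9]
LT       [1]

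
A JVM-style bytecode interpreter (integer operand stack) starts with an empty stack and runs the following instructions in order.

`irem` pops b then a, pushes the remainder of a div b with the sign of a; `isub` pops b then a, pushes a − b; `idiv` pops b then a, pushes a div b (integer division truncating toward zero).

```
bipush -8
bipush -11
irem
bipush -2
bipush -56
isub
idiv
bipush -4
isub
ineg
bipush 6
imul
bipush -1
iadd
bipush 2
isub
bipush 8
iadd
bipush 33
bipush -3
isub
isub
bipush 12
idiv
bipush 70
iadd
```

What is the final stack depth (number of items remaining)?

bipush -8  -> -8
bipush -11 -> -8 -11
irem       -> -8
bipush -2  -> -8 -2
bipush -56 -> -8 -2 -56
isub       -> -8 54
idiv       -> 0
bipush -4  -> 0 -4
isub       -> 4
ineg       -> -4
bipush 6   -> -4 6
imul       -> -24
bipush -1  -> -24 -1
iadd       -> -25
bipush 2   -> -25 2
isub       -> -27
bipush 8   -> -27 8
iadd       -> -19
bipush 33  -> -19 33
bipush -3  -> -19 33 -3
isub       -> -19 36
isub       -> -55
bipush 12  -> -55 12
idiv       -> -4
bipush 70  -> -4 70
iadd       -> 66

1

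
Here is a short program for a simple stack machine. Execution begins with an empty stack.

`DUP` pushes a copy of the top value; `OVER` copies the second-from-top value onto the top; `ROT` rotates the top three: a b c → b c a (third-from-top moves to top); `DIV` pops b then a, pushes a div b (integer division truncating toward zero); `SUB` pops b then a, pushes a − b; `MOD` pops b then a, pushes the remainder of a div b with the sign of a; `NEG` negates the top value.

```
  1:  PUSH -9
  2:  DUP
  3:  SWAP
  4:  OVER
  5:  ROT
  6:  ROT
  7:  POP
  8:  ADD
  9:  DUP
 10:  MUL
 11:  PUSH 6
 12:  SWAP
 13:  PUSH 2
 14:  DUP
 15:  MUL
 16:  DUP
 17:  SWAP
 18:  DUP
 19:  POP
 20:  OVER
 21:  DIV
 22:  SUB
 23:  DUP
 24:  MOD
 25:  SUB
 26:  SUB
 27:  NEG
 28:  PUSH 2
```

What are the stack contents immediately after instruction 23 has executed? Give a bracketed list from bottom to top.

PUSH -9 → [-9]
DUP     → [-9, -9]
SWAP    → [-9, -9]
OVER    → [-9, -9, -9]
ROT     → [-9, -9, -9]
ROT     → [-9, -9, -9]
POP     → [-9, -9]
ADD     → [-18]
DUP     → [-18, -18]
MUL     → [324]
PUSH 6  → [324, 6]
SWAP    → [6, 324]
PUSH 2  → [6, 324, 2]
DUP     → [6, 324, 2, 2]
MUL     → [6, 324, 4]
DUP     → [6, 324, 4, 4]
SWAP    → [6, 324, 4, 4]
DUP     → [6, 324, 4, 4, 4]
POP     → [6, 324, 4, 4]
OVER    → [6, 324, 4, 4, 4]
DIV     → [6, 324, 4, 1]
SUB     → [6, 324, 3]
DUP     → [6, 324, 3, 3]

[6, 324, 3, 3]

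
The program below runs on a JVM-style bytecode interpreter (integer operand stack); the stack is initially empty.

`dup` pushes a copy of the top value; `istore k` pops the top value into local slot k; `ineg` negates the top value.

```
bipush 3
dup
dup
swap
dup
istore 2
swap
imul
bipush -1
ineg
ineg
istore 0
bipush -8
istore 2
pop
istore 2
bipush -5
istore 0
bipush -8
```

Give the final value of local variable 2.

bipush 3   [3]
dup        [3, 3]
dup        [3, 3, 3]
swap       [3, 3, 3]
dup        [3, 3, 3, 3]
istore 2   [3, 3, 3]
swap       [3, 3, 3]
imul       [3, 9]
bipush -1  [3, 9, -1]
ineg       [3, 9, 1]
ineg       [3, 9, -1]
istore 0   [3, 9]
bipush -8  [3, 9, -8]
istore 2   [3, 9]
pop        [3]
istore 2   []
bipush -5  [-5]
istore 0   []
bipush -8  [-8]

3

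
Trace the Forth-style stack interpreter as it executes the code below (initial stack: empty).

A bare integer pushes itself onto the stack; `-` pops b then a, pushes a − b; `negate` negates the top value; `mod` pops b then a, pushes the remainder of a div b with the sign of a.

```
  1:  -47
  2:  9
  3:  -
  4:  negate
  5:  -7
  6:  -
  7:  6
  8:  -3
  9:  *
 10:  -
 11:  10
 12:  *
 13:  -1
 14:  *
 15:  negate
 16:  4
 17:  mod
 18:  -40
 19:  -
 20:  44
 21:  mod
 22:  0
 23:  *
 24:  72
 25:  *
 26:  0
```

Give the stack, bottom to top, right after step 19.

-47     -47
9       -47 9
-       -56
negate  56
-7      56 -7
-       63
6       63 6
-3      63 6 -3
*       63 -18
-       81
10      81 10
*       810
-1      810 -1
*       -810
negate  810
4       810 4
mod     2
-40     2 -40
-       42

[42]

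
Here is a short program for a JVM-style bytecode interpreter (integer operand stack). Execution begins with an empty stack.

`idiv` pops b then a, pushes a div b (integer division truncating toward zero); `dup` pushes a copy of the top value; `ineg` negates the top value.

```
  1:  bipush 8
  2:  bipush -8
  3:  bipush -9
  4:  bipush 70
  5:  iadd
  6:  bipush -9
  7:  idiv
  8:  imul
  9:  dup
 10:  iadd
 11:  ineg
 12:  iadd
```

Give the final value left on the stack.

-88

bipush 8  -> [8]
bipush -8 -> [8, -8]
bipush -9 -> [8, -8, -9]
bipush 70 -> [8, -8, -9, 70]
iadd      -> [8, -8, 61]
bipush -9 -> [8, -8, 61, -9]
idiv      -> [8, -8, -6]
imul      -> [8, 48]
dup       -> [8, 48, 48]
iadd      -> [8, 96]
ineg      -> [8, -96]
iadd      -> [-88]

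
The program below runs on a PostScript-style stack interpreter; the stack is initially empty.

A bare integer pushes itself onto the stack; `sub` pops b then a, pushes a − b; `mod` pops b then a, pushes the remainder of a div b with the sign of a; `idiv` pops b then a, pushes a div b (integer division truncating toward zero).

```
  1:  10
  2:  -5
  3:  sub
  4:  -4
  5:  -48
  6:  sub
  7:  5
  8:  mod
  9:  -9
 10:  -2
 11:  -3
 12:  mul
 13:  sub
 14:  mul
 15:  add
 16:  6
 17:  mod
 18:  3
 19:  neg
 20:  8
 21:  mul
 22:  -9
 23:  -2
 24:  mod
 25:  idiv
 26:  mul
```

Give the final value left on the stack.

-72

10    [10]
-5    [10, -5]
sub   [15]
-4    [15, -4]
-48   [15, -4, -48]
sub   [15, 44]
5     [15, 44, 5]
mod   [15, 4]
-9    [15, 4, -9]
-2    [15, 4, -9, -2]
-3    [15, 4, -9, -2, -3]
mul   [15, 4, -9, 6]
sub   [15, 4, -15]
mul   [15, -60]
add   [-45]
6     [-45, 6]
mod   [-3]
3     [-3, 3]
neg   [-3, -3]
8     [-3, -3, 8]
mul   [-3, -24]
-9    [-3, -24, -9]
-2    [-3, -24, -9, -2]
mod   [-3, -24, -1]
idiv  [-3, 24]
mul   [-72]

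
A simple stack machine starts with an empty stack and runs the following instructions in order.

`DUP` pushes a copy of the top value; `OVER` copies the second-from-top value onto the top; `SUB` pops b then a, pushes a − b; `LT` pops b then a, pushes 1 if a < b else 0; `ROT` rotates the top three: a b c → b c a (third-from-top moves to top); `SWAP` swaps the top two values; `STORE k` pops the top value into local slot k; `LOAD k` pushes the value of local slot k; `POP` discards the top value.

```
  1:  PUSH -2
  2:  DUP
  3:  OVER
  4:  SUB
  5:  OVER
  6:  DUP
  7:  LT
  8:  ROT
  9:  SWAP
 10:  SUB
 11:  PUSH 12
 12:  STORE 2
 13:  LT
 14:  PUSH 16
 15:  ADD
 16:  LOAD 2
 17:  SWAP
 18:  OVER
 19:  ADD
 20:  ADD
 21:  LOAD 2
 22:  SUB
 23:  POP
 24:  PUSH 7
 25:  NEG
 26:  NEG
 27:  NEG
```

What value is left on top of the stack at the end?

PUSH -2 -> -2
DUP     -> -2 -2
OVER    -> -2 -2 -2
SUB     -> -2 0
OVER    -> -2 0 -2
DUP     -> -2 0 -2 -2
LT      -> -2 0 0
ROT     -> 0 0 -2
SWAP    -> 0 -2 0
SUB     -> 0 -2
PUSH 12 -> 0 -2 12
STORE 2 -> 0 -2
LT      -> 0
PUSH 16 -> 0 16
ADD     -> 16
LOAD 2  -> 16 12
SWAP    -> 12 16
OVER    -> 12 16 12
ADD     -> 12 28
ADD     -> 40
LOAD 2  -> 40 12
SUB     -> 28
POP     -> (empty)
PUSH 7  -> 7
NEG     -> -7
NEG     -> 7
NEG     -> -7

-7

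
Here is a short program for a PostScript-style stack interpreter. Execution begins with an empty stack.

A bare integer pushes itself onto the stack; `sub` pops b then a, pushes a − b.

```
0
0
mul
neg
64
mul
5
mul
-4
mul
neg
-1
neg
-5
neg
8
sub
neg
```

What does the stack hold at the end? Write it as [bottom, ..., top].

0   : [0]
0   : [0, 0]
mul : [0]
neg : [0]
64  : [0, 64]
mul : [0]
5   : [0, 5]
mul : [0]
-4  : [0, -4]
mul : [0]
neg : [0]
-1  : [0, -1]
neg : [0, 1]
-5  : [0, 1, -5]
neg : [0, 1, 5]
8   : [0, 1, 5, 8]
sub : [0, 1, -3]
neg : [0, 1, 3]

[0, 1, 3]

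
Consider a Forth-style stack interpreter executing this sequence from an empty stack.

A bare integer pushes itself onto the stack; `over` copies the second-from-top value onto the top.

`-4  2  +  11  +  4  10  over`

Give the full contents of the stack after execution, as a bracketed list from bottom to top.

[9, 4, 10, 4]

-4   : -4
2    : -4 2
+    : -2
11   : -2 11
+    : 9
4    : 9 4
10   : 9 4 10
over : 9 4 10 4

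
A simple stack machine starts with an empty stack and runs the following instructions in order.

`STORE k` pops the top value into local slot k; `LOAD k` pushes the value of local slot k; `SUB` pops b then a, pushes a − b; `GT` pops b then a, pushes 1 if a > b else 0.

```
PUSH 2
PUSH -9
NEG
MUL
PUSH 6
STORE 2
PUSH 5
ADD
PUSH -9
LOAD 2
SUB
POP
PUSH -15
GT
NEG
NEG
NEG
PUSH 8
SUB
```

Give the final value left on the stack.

-9

PUSH 2    [2]
PUSH -9   [2, -9]
NEG       [2, 9]
MUL       [18]
PUSH 6    [18, 6]
STORE 2   [18]
PUSH 5    [18, 5]
ADD       [23]
PUSH -9   [23, -9]
LOAD 2    [23, -9, 6]
SUB       [23, -15]
POP       [23]
PUSH -15  [23, -15]
GT        [1]
NEG       [-1]
NEG       [1]
NEG       [-1]
PUSH 8    [-1, 8]
SUB       [-9]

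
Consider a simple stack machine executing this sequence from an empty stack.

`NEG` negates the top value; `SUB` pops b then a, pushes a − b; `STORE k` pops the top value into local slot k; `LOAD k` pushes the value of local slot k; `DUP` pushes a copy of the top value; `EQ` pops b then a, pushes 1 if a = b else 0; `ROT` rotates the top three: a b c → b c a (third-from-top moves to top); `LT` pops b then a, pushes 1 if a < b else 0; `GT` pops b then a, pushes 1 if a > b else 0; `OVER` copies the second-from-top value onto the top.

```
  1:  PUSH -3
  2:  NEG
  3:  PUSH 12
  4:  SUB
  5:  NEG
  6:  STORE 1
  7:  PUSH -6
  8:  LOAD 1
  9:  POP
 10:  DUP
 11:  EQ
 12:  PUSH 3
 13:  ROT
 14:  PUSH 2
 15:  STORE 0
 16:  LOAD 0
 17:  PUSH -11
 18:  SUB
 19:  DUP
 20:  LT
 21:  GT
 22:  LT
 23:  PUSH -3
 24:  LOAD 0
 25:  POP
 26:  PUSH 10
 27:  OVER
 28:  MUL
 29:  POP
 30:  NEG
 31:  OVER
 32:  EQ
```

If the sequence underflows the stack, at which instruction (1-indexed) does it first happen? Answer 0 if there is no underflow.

13

PUSH -3 : [-3]
NEG     : [3]
PUSH 12 : [3, 12]
SUB     : [-9]
NEG     : [9]
STORE 1 : []
PUSH -6 : [-6]
LOAD 1  : [-6, 9]
POP     : [-6]
DUP     : [-6, -6]
EQ      : [1]
PUSH 3  : [1, 3]
ROT  — needs 3 operands, stack has 2 → underflow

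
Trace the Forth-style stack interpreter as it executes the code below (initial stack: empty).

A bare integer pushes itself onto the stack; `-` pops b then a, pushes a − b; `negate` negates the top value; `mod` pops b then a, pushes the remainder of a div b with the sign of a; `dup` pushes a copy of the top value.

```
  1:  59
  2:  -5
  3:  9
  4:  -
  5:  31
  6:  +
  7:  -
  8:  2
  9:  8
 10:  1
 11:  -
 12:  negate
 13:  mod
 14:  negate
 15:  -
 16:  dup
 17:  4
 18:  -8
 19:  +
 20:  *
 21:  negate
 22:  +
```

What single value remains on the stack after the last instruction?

220

59     → 59
-5     → 59 -5
9      → 59 -5 9
-      → 59 -14
31     → 59 -14 31
+      → 59 17
-      → 42
2      → 42 2
8      → 42 2 8
1      → 42 2 8 1
-      → 42 2 7
negate → 42 2 -7
mod    → 42 2
negate → 42 -2
-      → 44
dup    → 44 44
4      → 44 44 4
-8     → 44 44 4 -8
+      → 44 44 -4
*      → 44 -176
negate → 44 176
+      → 220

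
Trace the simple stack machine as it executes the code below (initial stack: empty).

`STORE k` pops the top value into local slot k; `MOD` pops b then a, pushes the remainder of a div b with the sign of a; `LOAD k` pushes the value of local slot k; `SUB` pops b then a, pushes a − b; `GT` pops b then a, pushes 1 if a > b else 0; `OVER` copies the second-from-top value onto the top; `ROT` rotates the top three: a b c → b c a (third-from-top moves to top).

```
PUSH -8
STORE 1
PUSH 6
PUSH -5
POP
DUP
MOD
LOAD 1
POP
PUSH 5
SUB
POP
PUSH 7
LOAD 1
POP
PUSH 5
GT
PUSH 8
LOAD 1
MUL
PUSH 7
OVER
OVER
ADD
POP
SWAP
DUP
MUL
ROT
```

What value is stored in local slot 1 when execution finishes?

PUSH -8 → -8
STORE 1 → (empty)
PUSH 6  → 6
PUSH -5 → 6 -5
POP     → 6
DUP     → 6 6
MOD     → 0
LOAD 1  → 0 -8
POP     → 0
PUSH 5  → 0 5
SUB     → -5
POP     → (empty)
PUSH 7  → 7
LOAD 1  → 7 -8
POP     → 7
PUSH 5  → 7 5
GT      → 1
PUSH 8  → 1 8
LOAD 1  → 1 8 -8
MUL     → 1 -64
PUSH 7  → 1 -64 7
OVER    → 1 -64 7 -64
OVER    → 1 -64 7 -64 7
ADD     → 1 -64 7 -57
POP     → 1 -64 7
SWAP    → 1 7 -64
DUP     → 1 7 -64 -64
MUL     → 1 7 4096
ROT     → 7 4096 1

-8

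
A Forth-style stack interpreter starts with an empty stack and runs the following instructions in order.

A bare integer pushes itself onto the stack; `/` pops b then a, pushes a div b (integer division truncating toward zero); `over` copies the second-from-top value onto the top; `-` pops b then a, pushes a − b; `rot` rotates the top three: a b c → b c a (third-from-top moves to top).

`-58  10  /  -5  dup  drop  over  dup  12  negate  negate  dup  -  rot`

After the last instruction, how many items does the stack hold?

5

-58    → -58
10     → -58 10
/      → -5
-5     → -5 -5
dup    → -5 -5 -5
drop   → -5 -5
over   → -5 -5 -5
dup    → -5 -5 -5 -5
12     → -5 -5 -5 -5 12
negate → -5 -5 -5 -5 -12
negate → -5 -5 -5 -5 12
dup    → -5 -5 -5 -5 12 12
-      → -5 -5 -5 -5 0
rot    → -5 -5 -5 0 -5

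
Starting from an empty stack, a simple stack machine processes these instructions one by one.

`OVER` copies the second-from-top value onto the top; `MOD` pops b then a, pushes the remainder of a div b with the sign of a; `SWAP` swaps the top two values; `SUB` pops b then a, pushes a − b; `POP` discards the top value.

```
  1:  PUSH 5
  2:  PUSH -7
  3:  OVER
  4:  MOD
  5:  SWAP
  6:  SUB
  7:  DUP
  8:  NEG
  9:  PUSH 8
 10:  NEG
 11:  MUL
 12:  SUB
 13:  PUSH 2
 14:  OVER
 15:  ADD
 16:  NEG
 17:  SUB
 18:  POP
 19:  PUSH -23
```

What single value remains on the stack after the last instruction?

PUSH 5   → 5
PUSH -7  → 5 -7
OVER     → 5 -7 5
MOD      → 5 -2
SWAP     → -2 5
SUB      → -7
DUP      → -7 -7
NEG      → -7 7
PUSH 8   → -7 7 8
NEG      → -7 7 -8
MUL      → -7 -56
SUB      → 49
PUSH 2   → 49 2
OVER     → 49 2 49
ADD      → 49 51
NEG      → 49 -51
SUB      → 100
POP      → (empty)
PUSH -23 → -23

-23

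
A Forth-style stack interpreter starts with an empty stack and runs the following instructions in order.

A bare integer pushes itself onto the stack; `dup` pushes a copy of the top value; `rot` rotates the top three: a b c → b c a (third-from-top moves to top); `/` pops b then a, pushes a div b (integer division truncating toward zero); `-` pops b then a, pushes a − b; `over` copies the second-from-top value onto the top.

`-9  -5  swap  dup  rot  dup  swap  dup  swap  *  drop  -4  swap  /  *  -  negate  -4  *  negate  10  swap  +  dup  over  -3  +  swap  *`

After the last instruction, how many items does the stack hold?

-9      -9
-5      -9 -5
swap    -5 -9
dup     -5 -9 -9
rot     -9 -9 -5
dup     -9 -9 -5 -5
swap    -9 -9 -5 -5
dup     -9 -9 -5 -5 -5
swap    -9 -9 -5 -5 -5
*       -9 -9 -5 25
drop    -9 -9 -5
-4      -9 -9 -5 -4
swap    -9 -9 -4 -5
/       -9 -9 0
*       -9 0
-       -9
negate  9
-4      9 -4
*       -36
negate  36
10      36 10
swap    10 36
+       46
dup     46 46
over    46 46 46
-3      46 46 46 -3
+       46 46 43
swap    46 43 46
*       46 1978

2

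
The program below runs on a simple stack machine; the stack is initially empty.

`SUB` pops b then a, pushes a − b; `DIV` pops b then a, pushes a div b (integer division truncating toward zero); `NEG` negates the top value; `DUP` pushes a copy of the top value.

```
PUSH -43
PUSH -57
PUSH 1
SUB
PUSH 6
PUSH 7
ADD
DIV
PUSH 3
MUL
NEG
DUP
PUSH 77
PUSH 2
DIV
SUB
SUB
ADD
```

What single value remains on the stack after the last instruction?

-5

PUSH -43 → [-43]
PUSH -57 → [-43, -57]
PUSH 1   → [-43, -57, 1]
SUB      → [-43, -58]
PUSH 6   → [-43, -58, 6]
PUSH 7   → [-43, -58, 6, 7]
ADD      → [-43, -58, 13]
DIV      → [-43, -4]
PUSH 3   → [-43, -4, 3]
MUL      → [-43, -12]
NEG      → [-43, 12]
DUP      → [-43, 12, 12]
PUSH 77  → [-43, 12, 12, 77]
PUSH 2   → [-43, 12, 12, 77, 2]
DIV      → [-43, 12, 12, 38]
SUB      → [-43, 12, -26]
SUB      → [-43, 38]
ADD      → [-5]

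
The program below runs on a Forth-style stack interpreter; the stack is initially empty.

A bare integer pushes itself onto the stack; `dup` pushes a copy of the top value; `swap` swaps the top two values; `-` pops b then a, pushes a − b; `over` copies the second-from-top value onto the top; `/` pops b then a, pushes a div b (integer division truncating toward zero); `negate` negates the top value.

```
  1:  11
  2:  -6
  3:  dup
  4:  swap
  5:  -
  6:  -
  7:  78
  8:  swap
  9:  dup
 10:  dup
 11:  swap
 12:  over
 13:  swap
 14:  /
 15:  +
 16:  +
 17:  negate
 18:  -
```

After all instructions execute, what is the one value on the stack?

11      [11]
-6      [11, -6]
dup     [11, -6, -6]
swap    [11, -6, -6]
-       [11, 0]
-       [11]
78      [11, 78]
swap    [78, 11]
dup     [78, 11, 11]
dup     [78, 11, 11, 11]
swap    [78, 11, 11, 11]
over    [78, 11, 11, 11, 11]
swap    [78, 11, 11, 11, 11]
/       [78, 11, 11, 1]
+       [78, 11, 12]
+       [78, 23]
negate  [78, -23]
-       [101]

101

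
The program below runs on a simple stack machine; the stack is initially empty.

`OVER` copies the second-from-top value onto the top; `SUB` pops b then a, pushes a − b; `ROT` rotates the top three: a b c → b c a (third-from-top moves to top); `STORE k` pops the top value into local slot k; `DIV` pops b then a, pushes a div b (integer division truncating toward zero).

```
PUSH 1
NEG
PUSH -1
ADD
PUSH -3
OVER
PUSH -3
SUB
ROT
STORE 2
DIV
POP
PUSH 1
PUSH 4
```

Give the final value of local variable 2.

PUSH 1   [1]
NEG      [-1]
PUSH -1  [-1, -1]
ADD      [-2]
PUSH -3  [-2, -3]
OVER     [-2, -3, -2]
PUSH -3  [-2, -3, -2, -3]
SUB      [-2, -3, 1]
ROT      [-3, 1, -2]
STORE 2  [-3, 1]
DIV      [-3]
POP      []
PUSH 1   [1]
PUSH 4   [1, 4]

-2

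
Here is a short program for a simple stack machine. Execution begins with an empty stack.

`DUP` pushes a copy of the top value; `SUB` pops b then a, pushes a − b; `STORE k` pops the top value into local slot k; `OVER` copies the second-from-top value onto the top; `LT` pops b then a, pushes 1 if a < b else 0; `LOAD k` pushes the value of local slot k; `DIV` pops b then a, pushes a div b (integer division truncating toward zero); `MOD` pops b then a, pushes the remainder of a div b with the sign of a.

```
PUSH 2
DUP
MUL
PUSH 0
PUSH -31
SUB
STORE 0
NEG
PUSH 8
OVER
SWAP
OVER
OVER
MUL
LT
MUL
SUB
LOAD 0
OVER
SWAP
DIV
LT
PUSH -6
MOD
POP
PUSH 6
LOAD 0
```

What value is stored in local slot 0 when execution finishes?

31

PUSH 2   → [2]
DUP      → [2, 2]
MUL      → [4]
PUSH 0   → [4, 0]
PUSH -31 → [4, 0, -31]
SUB      → [4, 31]
STORE 0  → [4]
NEG      → [-4]
PUSH 8   → [-4, 8]
OVER     → [-4, 8, -4]
SWAP     → [-4, -4, 8]
OVER     → [-4, -4, 8, -4]
OVER     → [-4, -4, 8, -4, 8]
MUL      → [-4, -4, 8, -32]
LT       → [-4, -4, 0]
MUL      → [-4, 0]
SUB      → [-4]
LOAD 0   → [-4, 31]
OVER     → [-4, 31, -4]
SWAP     → [-4, -4, 31]
DIV      → [-4, 0]
LT       → [1]
PUSH -6  → [1, -6]
MOD      → [1]
POP      → []
PUSH 6   → [6]
LOAD 0   → [6, 31]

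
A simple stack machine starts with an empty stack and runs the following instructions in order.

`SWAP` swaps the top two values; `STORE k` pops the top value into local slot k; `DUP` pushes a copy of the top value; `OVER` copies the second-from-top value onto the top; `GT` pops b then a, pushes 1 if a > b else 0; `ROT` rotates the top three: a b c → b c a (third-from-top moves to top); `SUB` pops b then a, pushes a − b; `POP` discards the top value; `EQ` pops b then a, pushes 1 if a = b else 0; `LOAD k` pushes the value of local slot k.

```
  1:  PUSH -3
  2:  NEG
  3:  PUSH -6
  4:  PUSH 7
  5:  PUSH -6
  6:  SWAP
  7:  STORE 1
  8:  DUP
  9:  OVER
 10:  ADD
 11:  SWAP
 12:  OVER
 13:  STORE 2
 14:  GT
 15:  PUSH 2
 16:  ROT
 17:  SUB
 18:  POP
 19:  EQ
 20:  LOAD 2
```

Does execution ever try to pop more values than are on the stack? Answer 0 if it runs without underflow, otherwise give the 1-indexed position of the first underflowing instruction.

PUSH -3  -3
NEG      3
PUSH -6  3 -6
PUSH 7   3 -6 7
PUSH -6  3 -6 7 -6
SWAP     3 -6 -6 7
STORE 1  3 -6 -6
DUP      3 -6 -6 -6
OVER     3 -6 -6 -6 -6
ADD      3 -6 -6 -12
SWAP     3 -6 -12 -6
OVER     3 -6 -12 -6 -12
STORE 2  3 -6 -12 -6
GT       3 -6 0
PUSH 2   3 -6 0 2
ROT      3 0 2 -6
SUB      3 0 8
POP      3 0
EQ       0
LOAD 2   0 -12

0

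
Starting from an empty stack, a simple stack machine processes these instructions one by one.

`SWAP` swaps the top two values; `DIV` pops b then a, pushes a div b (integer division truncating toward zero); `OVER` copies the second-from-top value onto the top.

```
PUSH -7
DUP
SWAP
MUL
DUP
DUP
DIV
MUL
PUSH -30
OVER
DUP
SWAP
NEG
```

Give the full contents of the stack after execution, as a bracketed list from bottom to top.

PUSH -7   [-7]
DUP       [-7, -7]
SWAP      [-7, -7]
MUL       [49]
DUP       [49, 49]
DUP       [49, 49, 49]
DIV       [49, 1]
MUL       [49]
PUSH -30  [49, -30]
OVER      [49, -30, 49]
DUP       [49, -30, 49, 49]
SWAP      [49, -30, 49, 49]
NEG       [49, -30, 49, -49]

[49, -30, 49, -49]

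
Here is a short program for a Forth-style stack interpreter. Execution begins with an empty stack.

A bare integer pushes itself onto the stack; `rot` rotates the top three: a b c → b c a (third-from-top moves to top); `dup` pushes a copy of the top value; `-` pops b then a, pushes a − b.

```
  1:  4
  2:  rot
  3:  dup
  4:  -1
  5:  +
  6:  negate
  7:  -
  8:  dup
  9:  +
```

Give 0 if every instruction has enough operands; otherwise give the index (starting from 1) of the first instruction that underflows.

4 -> [4]
rot  — needs 3 operands, stack has 1 → underflow

2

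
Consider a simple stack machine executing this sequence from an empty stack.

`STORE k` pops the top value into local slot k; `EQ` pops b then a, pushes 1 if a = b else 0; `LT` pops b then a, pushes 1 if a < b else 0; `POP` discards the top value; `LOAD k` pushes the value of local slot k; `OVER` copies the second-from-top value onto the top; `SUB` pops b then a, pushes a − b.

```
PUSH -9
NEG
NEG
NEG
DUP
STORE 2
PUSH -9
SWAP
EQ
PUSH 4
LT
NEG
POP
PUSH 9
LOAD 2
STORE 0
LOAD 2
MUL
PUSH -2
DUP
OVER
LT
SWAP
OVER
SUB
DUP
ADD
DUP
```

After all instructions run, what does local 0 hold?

PUSH -9 → [-9]
NEG     → [9]
NEG     → [-9]
NEG     → [9]
DUP     → [9, 9]
STORE 2 → [9]
PUSH -9 → [9, -9]
SWAP    → [-9, 9]
EQ      → [0]
PUSH 4  → [0, 4]
LT      → [1]
NEG     → [-1]
POP     → []
PUSH 9  → [9]
LOAD 2  → [9, 9]
STORE 0 → [9]
LOAD 2  → [9, 9]
MUL     → [81]
PUSH -2 → [81, -2]
DUP     → [81, -2, -2]
OVER    → [81, -2, -2, -2]
LT      → [81, -2, 0]
SWAP    → [81, 0, -2]
OVER    → [81, 0, -2, 0]
SUB     → [81, 0, -2]
DUP     → [81, 0, -2, -2]
ADD     → [81, 0, -4]
DUP     → [81, 0, -4, -4]

9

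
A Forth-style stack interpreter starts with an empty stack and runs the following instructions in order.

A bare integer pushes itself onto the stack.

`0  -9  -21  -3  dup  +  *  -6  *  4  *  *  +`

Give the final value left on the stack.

0   → 0
-9  → 0 -9
-21 → 0 -9 -21
-3  → 0 -9 -21 -3
dup → 0 -9 -21 -3 -3
+   → 0 -9 -21 -6
*   → 0 -9 126
-6  → 0 -9 126 -6
*   → 0 -9 -756
4   → 0 -9 -756 4
*   → 0 -9 -3024
*   → 0 27216
+   → 27216

27216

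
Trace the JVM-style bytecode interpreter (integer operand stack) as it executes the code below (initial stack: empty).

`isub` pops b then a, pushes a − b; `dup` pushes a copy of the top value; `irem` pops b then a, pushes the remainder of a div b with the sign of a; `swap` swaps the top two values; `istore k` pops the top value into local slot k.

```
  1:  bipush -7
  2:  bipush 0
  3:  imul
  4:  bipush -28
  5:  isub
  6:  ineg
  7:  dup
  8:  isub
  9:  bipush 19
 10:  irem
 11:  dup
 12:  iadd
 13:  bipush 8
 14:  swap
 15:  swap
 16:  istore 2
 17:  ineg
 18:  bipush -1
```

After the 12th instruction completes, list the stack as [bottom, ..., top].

bipush -7  -> -7
bipush 0   -> -7 0
imul       -> 0
bipush -28 -> 0 -28
isub       -> 28
ineg       -> -28
dup        -> -28 -28
isub       -> 0
bipush 19  -> 0 19
irem       -> 0
dup        -> 0 0
iadd       -> 0

[0]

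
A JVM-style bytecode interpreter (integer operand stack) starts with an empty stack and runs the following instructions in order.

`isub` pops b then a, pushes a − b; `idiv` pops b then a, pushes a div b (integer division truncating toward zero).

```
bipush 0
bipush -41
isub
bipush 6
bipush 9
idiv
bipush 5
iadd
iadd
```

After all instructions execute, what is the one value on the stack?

bipush 0    0
bipush -41  0 -41
isub        41
bipush 6    41 6
bipush 9    41 6 9
idiv        41 0
bipush 5    41 0 5
iadd        41 5
iadd        46

46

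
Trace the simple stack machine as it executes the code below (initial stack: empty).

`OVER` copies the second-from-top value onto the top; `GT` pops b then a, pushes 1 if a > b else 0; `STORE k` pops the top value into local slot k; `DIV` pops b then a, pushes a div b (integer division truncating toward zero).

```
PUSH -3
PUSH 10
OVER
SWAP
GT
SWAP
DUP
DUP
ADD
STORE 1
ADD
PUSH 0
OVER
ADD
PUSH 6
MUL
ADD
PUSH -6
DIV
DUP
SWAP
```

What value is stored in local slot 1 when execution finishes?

PUSH -3  -3
PUSH 10  -3 10
OVER     -3 10 -3
SWAP     -3 -3 10
GT       -3 0
SWAP     0 -3
DUP      0 -3 -3
DUP      0 -3 -3 -3
ADD      0 -3 -6
STORE 1  0 -3
ADD      -3
PUSH 0   -3 0
OVER     -3 0 -3
ADD      -3 -3
PUSH 6   -3 -3 6
MUL      -3 -18
ADD      -21
PUSH -6  -21 -6
DIV      3
DUP      3 3
SWAP     3 3

-6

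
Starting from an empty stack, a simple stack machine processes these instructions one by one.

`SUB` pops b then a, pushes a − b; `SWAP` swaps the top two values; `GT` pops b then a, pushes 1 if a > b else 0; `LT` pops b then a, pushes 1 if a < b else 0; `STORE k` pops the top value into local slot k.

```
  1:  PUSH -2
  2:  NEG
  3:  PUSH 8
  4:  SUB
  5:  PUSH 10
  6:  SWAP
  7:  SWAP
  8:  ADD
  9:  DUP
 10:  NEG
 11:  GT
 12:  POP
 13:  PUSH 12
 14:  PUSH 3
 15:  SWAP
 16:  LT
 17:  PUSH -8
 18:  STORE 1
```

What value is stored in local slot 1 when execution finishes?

PUSH -2  -2
NEG      2
PUSH 8   2 8
SUB      -6
PUSH 10  -6 10
SWAP     10 -6
SWAP     -6 10
ADD      4
DUP      4 4
NEG      4 -4
GT       1
POP      (empty)
PUSH 12  12
PUSH 3   12 3
SWAP     3 12
LT       1
PUSH -8  1 -8
STORE 1  1

-8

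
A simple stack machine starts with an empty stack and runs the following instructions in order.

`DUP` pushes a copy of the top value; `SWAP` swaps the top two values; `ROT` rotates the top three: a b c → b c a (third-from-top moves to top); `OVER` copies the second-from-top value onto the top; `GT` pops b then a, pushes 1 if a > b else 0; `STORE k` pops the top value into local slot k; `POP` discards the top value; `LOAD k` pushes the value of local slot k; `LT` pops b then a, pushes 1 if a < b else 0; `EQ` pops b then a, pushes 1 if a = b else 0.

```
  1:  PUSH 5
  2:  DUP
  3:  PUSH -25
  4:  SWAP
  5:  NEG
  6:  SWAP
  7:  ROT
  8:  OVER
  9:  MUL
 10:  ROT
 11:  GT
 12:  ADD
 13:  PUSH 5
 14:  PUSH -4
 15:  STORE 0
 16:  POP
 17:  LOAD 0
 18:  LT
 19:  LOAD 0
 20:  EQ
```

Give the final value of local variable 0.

-4

PUSH 5    5
DUP       5 5
PUSH -25  5 5 -25
SWAP      5 -25 5
NEG       5 -25 -5
SWAP      5 -5 -25
ROT       -5 -25 5
OVER      -5 -25 5 -25
MUL       -5 -25 -125
ROT       -25 -125 -5
GT        -25 0
ADD       -25
PUSH 5    -25 5
PUSH -4   -25 5 -4
STORE 0   -25 5
POP       -25
LOAD 0    -25 -4
LT        1
LOAD 0    1 -4
EQ        0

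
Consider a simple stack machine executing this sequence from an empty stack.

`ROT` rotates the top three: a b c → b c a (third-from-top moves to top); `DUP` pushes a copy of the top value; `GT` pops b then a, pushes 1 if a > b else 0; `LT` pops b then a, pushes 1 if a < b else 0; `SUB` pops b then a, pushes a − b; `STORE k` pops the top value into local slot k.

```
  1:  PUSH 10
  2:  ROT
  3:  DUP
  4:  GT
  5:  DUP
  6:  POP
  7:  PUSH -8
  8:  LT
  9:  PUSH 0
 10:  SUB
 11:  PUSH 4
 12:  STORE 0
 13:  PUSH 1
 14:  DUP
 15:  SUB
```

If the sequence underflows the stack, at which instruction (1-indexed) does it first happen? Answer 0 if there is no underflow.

2

PUSH 10 : [10]
ROT  — needs 3 operands, stack has 1 → underflow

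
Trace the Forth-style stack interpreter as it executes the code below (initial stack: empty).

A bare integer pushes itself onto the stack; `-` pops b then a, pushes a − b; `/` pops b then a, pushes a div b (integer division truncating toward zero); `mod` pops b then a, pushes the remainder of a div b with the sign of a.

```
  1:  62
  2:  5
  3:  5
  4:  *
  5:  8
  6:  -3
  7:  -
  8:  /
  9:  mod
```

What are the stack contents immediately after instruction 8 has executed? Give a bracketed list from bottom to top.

62  62
5   62 5
5   62 5 5
*   62 25
8   62 25 8
-3  62 25 8 -3
-   62 25 11
/   62 2

[62, 2]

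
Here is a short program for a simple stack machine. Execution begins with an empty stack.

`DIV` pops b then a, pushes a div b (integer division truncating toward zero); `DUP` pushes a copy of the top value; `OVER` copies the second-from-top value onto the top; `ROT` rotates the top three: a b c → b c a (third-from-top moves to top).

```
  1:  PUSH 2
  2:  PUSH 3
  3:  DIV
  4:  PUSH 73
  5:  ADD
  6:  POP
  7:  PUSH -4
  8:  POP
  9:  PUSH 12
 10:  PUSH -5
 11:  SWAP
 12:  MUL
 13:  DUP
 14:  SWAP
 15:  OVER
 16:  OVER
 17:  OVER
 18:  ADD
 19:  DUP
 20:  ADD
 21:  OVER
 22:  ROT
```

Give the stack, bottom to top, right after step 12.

PUSH 2  → [2]
PUSH 3  → [2, 3]
DIV     → [0]
PUSH 73 → [0, 73]
ADD     → [73]
POP     → []
PUSH -4 → [-4]
POP     → []
PUSH 12 → [12]
PUSH -5 → [12, -5]
SWAP    → [-5, 12]
MUL     → [-60]

[-60]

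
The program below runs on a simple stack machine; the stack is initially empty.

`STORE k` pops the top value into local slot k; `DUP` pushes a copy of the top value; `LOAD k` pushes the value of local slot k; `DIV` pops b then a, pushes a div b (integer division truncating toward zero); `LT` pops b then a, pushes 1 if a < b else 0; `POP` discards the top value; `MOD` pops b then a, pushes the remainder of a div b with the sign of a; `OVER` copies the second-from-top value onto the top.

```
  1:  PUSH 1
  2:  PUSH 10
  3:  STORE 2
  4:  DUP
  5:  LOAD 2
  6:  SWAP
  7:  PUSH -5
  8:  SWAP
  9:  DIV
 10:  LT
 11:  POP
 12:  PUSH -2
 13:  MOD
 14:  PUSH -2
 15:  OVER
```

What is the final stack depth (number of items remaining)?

3

PUSH 1  -> [1]
PUSH 10 -> [1, 10]
STORE 2 -> [1]
DUP     -> [1, 1]
LOAD 2  -> [1, 1, 10]
SWAP    -> [1, 10, 1]
PUSH -5 -> [1, 10, 1, -5]
SWAP    -> [1, 10, -5, 1]
DIV     -> [1, 10, -5]
LT      -> [1, 0]
POP     -> [1]
PUSH -2 -> [1, -2]
MOD     -> [1]
PUSH -2 -> [1, -2]
OVER    -> [1, -2, 1]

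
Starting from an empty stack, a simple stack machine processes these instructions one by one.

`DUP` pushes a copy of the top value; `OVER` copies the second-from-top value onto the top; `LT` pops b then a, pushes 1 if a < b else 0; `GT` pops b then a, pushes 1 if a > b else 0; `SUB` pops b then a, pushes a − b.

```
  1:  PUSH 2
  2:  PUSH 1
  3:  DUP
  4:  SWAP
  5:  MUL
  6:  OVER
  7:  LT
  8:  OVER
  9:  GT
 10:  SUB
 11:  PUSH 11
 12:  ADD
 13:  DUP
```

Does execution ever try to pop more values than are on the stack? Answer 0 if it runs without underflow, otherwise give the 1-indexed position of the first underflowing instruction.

0

PUSH 2  : 2
PUSH 1  : 2 1
DUP     : 2 1 1
SWAP    : 2 1 1
MUL     : 2 1
OVER    : 2 1 2
LT      : 2 1
OVER    : 2 1 2
GT      : 2 0
SUB     : 2
PUSH 11 : 2 11
ADD     : 13
DUP     : 13 13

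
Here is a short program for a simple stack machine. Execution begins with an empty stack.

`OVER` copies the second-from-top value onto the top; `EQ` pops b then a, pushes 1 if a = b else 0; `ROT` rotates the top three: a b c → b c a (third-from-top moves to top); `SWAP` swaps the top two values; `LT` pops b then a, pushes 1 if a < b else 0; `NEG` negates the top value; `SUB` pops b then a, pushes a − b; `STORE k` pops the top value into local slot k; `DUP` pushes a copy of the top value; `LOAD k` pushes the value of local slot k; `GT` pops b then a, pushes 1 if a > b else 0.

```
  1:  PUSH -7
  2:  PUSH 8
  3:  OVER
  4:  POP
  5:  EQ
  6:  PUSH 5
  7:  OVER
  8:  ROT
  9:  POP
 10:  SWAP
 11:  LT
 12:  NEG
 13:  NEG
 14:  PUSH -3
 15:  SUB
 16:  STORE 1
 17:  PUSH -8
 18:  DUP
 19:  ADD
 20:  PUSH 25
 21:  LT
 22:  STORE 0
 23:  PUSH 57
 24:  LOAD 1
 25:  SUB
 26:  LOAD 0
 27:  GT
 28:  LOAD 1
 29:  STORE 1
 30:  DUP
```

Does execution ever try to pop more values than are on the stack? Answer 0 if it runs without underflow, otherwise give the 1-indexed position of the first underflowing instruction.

PUSH -7 -> [-7]
PUSH 8  -> [-7, 8]
OVER    -> [-7, 8, -7]
POP     -> [-7, 8]
EQ      -> [0]
PUSH 5  -> [0, 5]
OVER    -> [0, 5, 0]
ROT     -> [5, 0, 0]
POP     -> [5, 0]
SWAP    -> [0, 5]
LT      -> [1]
NEG     -> [-1]
NEG     -> [1]
PUSH -3 -> [1, -3]
SUB     -> [4]
STORE 1 -> []
PUSH -8 -> [-8]
DUP     -> [-8, -8]
ADD     -> [-16]
PUSH 25 -> [-16, 25]
LT      -> [1]
STORE 0 -> []
PUSH 57 -> [57]
LOAD 1  -> [57, 4]
SUB     -> [53]
LOAD 0  -> [53, 1]
GT      -> [1]
LOAD 1  -> [1, 4]
STORE 1 -> [1]
DUP     -> [1, 1]

0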